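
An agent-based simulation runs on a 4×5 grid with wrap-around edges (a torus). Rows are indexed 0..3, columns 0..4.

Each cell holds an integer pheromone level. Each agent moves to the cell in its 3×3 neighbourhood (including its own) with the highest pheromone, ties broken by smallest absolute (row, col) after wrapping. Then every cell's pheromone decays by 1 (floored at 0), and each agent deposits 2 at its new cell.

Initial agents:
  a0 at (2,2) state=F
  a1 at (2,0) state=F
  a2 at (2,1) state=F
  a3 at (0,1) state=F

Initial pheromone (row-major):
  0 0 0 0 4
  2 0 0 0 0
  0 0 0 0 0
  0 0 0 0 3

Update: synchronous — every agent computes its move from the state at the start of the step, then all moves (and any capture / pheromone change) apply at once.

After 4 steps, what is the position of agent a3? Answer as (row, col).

(1, 0)

t=1: a0@(1,1) a1@(3,4) a2@(1,0) a3@(1,0) | pheromone: 0 0 0 0 3 / 5 2 0 0 0 / 0 0 0 0 0 / 0 0 0 0 4
t=2: a0@(1,0) a1@(3,4) a2@(1,0) a3@(1,0) | pheromone: 0 0 0 0 2 / 10 1 0 0 0 / 0 0 0 0 0 / 0 0 0 0 5
t=3: a0@(1,0) a1@(3,4) a2@(1,0) a3@(1,0) | pheromone: 0 0 0 0 1 / 15 0 0 0 0 / 0 0 0 0 0 / 0 0 0 0 6
t=4: a0@(1,0) a1@(3,4) a2@(1,0) a3@(1,0) | pheromone: 0 0 0 0 0 / 20 0 0 0 0 / 0 0 0 0 0 / 0 0 0 0 7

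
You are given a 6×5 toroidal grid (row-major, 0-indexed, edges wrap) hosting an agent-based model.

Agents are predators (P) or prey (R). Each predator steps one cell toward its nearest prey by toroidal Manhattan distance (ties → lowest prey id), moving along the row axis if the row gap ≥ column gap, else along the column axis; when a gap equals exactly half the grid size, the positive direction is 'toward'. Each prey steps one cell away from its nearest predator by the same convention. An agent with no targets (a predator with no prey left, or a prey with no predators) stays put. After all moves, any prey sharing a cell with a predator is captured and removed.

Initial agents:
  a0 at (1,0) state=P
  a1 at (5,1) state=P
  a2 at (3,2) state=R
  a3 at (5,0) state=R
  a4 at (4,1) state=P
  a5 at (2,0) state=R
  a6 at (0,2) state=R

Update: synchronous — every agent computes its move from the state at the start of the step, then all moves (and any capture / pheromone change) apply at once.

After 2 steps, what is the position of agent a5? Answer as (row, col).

(4, 0)

t=1: a0@(2,0):P a1@(5,0):P a2@(2,2):R a3@(5,4):R a4@(3,1):P a5@(3,0):R a6@(1,2):R
t=2: a0@(3,0):P a1@(5,4):P a2@(2,3):R a3@(5,3):R a4@(3,0):P a5@(4,0):R a6@(1,3):R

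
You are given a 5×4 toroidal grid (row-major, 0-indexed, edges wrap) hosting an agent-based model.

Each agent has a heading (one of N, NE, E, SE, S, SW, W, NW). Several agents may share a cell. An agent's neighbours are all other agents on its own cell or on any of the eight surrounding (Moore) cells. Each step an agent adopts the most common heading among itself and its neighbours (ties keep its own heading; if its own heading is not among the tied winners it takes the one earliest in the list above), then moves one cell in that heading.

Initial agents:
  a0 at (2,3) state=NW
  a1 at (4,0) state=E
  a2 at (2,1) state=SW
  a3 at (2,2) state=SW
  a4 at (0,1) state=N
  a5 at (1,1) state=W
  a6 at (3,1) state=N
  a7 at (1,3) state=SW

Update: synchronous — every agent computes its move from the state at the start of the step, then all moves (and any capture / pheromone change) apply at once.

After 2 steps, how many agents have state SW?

t=1: a0@(3,2):SW a1@(3,0):N a2@(3,0):SW a3@(3,1):SW a4@(4,1):N a5@(2,0):SW a6@(4,0):SW a7@(2,2):SW
t=2: a0@(4,1):SW a1@(4,3):SW a2@(4,3):SW a3@(4,0):SW a4@(0,0):SW a5@(3,3):SW a6@(0,3):SW a7@(3,1):SW

8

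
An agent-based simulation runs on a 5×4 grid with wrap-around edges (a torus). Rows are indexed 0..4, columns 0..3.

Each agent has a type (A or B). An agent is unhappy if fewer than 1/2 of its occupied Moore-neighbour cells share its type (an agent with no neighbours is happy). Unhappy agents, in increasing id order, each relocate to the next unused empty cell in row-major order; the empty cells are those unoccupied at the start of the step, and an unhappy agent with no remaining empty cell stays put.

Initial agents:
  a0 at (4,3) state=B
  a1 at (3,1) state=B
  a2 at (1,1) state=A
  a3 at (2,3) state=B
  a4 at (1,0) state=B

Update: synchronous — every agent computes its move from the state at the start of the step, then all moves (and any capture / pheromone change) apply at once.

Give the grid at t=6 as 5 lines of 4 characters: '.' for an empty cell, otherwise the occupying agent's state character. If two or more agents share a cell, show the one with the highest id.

t=1: a0@(4,3):B a1@(3,1):B a2@(0,0):A a3@(2,3):B a4@(1,0):B
t=2: a0@(0,1):B a1@(3,1):B a2@(0,2):A a3@(2,3):B a4@(1,0):B
t=3: a0@(0,1):B a1@(3,1):B a2@(0,0):A a3@(2,3):B a4@(1,0):B
t=4: a0@(0,1):B a1@(3,1):B a2@(0,2):A a3@(2,3):B a4@(1,0):B
t=5: a0@(0,1):B a1@(3,1):B a2@(0,0):A a3@(2,3):B a4@(1,0):B
t=6: a0@(0,1):B a1@(3,1):B a2@(0,2):A a3@(2,3):B a4@(1,0):B

.BA.
B...
...B
.B..
....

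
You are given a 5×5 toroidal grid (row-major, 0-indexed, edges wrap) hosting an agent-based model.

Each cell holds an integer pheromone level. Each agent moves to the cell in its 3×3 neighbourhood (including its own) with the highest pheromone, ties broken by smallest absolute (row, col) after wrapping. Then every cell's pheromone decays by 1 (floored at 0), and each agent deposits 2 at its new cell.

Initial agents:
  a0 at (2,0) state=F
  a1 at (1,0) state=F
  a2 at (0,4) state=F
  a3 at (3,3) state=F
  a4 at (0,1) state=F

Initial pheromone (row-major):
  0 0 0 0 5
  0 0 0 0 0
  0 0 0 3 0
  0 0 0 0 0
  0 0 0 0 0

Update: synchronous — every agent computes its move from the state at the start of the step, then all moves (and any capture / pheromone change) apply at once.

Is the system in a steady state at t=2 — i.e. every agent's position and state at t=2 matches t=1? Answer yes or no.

t=1: a0@(1,0) a1@(0,4) a2@(0,4) a3@(2,3) a4@(0,0) | pheromone: 2 0 0 0 8 / 2 0 0 0 0 / 0 0 0 4 0 / 0 0 0 0 0 / 0 0 0 0 0
t=2: a0@(0,4) a1@(0,4) a2@(0,4) a3@(2,3) a4@(0,4) | pheromone: 1 0 0 0 15 / 1 0 0 0 0 / 0 0 0 5 0 / 0 0 0 0 0 / 0 0 0 0 0

no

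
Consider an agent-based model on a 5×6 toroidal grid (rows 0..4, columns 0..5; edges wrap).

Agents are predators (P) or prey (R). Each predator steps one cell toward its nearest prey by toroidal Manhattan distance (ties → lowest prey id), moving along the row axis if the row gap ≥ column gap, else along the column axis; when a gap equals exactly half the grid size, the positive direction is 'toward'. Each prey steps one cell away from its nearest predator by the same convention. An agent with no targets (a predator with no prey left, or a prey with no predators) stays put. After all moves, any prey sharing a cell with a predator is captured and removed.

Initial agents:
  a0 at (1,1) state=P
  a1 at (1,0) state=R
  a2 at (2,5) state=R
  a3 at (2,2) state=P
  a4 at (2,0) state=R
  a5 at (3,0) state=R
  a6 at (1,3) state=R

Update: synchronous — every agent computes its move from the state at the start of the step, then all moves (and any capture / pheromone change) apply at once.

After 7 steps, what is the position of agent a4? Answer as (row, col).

(1, 3)

t=1: a0@(1,0):P a1@(1,5):R a2@(2,4):R a3@(2,1):P a4@(3,0):R a5@(4,0):R a6@(1,4):R
t=2: a0@(1,5):P a1@(1,4):R a2@(2,3):R a3@(3,1):P a4@(4,0):R a5@(3,0):R a6@(1,3):R
t=3: a0@(1,4):P a1@(1,3):R a2@(2,2):R a3@(3,0):P a4@(0,0):R a5@(3,5):R a6@(1,2):R
t=4: a0@(1,3):P a1@(1,2):R a2@(2,1):R a3@(3,5):P a4@(1,0):R a5@(3,4):R a6@(1,1):R
t=5: a0@(1,2):P a1@(1,1):R a2@(2,0):R a3@(3,4):P a4@(1,5):R a5@(3,3):R a6@(1,0):R
t=6: a0@(1,1):P a1@(1,0):R a2@(2,5):R a3@(3,3):P a4@(1,4):R a5@(3,2):R a6@(1,5):R
t=7: a0@(1,0):P a1@(1,5):R a2@(2,4):R a3@(3,2):P a4@(1,3):R a5@(3,1):R a6@(1,4):R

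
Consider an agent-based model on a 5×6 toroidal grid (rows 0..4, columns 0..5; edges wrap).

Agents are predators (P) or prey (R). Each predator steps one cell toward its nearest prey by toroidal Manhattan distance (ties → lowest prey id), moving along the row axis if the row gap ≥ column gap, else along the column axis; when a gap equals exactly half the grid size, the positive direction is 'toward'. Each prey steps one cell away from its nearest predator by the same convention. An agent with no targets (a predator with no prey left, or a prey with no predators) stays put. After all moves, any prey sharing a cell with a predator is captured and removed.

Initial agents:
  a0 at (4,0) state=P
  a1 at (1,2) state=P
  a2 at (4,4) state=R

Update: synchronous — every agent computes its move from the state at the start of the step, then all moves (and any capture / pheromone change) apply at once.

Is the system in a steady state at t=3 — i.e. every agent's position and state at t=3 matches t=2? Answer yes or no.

t=1: a0@(4,5):P a1@(0,2):P a2@(4,3):R
t=2: a0@(4,4):P a1@(4,2):P
t=3: (unchanged — steady state)

yes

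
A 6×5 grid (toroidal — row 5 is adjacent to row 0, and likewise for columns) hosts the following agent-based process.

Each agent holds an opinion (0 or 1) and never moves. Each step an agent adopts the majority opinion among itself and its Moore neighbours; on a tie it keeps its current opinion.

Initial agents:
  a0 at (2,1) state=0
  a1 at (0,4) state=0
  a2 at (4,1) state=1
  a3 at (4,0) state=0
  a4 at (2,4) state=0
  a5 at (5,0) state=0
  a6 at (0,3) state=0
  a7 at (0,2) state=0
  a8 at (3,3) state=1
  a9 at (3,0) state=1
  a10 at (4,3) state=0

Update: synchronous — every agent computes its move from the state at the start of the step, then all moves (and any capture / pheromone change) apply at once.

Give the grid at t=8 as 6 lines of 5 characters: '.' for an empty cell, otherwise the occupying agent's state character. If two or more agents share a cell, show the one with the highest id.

t=1: a0@(2,1):0 a1@(0,4):0 a2@(4,1):1 a3@(4,0):0 a4@(2,4):1 a5@(5,0):0 a6@(0,3):0 a7@(0,2):0 a8@(3,3):0 a9@(3,0):0 a10@(4,3):0
t=2: a0@(2,1):0 a1@(0,4):0 a2@(4,1):0 a3@(4,0):0 a4@(2,4):0 a5@(5,0):0 a6@(0,3):0 a7@(0,2):0 a8@(3,3):0 a9@(3,0):0 a10@(4,3):0
t=3: (unchanged — steady state)

..000
.....
.0..0
0..0.
00.0.
0....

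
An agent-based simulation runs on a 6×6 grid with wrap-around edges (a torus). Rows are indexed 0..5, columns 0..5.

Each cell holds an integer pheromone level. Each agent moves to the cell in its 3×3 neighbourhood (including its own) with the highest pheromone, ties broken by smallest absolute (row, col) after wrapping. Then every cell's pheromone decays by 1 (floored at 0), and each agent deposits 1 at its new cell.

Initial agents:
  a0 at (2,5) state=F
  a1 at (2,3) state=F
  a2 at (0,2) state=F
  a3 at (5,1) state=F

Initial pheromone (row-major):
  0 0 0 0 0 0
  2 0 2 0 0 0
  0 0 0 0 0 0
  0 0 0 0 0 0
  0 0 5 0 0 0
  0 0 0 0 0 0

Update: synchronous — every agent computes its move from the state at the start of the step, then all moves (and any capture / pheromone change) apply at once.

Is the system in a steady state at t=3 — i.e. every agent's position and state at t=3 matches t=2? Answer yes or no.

t=1: a0@(1,0) a1@(1,2) a2@(1,2) a3@(4,2) | pheromone: 0 0 0 0 0 0 / 2 0 3 0 0 0 / 0 0 0 0 0 0 / 0 0 0 0 0 0 / 0 0 5 0 0 0 / 0 0 0 0 0 0
t=2: a0@(1,0) a1@(1,2) a2@(1,2) a3@(4,2) | pheromone: 0 0 0 0 0 0 / 2 0 4 0 0 0 / 0 0 0 0 0 0 / 0 0 0 0 0 0 / 0 0 5 0 0 0 / 0 0 0 0 0 0
t=3: a0@(1,0) a1@(1,2) a2@(1,2) a3@(4,2) | pheromone: 0 0 0 0 0 0 / 2 0 5 0 0 0 / 0 0 0 0 0 0 / 0 0 0 0 0 0 / 0 0 5 0 0 0 / 0 0 0 0 0 0

yes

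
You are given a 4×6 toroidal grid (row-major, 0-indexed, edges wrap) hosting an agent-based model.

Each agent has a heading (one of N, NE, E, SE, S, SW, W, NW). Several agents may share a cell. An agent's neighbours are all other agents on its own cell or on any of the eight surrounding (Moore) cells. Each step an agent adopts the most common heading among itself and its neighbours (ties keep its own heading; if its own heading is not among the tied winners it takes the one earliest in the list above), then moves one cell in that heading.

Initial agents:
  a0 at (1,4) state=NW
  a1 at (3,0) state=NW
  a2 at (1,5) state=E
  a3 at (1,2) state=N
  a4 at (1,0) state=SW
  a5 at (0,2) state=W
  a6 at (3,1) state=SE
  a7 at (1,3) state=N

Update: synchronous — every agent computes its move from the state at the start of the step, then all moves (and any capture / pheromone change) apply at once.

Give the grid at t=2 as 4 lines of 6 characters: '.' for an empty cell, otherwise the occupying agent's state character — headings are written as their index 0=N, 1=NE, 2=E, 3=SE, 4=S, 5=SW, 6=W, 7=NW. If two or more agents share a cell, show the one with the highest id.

......
.2..7.
..0...
..005.

t=1: a0@(0,3):NW a1@(2,5):NW a2@(1,0):E a3@(0,2):N a4@(2,5):SW a5@(3,2):N a6@(0,2):SE a7@(0,3):N
t=2: a0@(3,3):N a1@(1,4):NW a2@(1,1):E a3@(3,2):N a4@(3,4):SW a5@(2,2):N a6@(3,2):N a7@(3,3):N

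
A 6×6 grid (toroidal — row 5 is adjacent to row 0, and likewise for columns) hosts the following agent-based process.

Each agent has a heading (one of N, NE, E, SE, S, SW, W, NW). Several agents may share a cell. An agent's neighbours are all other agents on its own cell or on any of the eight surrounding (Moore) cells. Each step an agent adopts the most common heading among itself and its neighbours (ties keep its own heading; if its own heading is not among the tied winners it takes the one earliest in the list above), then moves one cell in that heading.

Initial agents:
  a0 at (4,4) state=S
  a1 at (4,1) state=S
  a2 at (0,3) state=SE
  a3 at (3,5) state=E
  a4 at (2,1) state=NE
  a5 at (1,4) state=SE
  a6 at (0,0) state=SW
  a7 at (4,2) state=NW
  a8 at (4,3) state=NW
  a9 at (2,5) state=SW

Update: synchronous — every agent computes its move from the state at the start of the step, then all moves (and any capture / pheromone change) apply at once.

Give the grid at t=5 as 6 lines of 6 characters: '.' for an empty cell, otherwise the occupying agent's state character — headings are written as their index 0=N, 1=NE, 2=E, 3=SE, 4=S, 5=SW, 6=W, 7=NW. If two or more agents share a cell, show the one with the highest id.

...33.
....3.
......
14..4.
......
..337.

t=1: a0@(5,4):S a1@(5,1):S a2@(1,4):SE a3@(3,0):E a4@(1,2):NE a5@(2,5):SE a6@(1,5):SW a7@(3,1):NW a8@(3,2):NW a9@(3,4):SW
t=2: a0@(0,4):S a1@(0,1):S a2@(2,5):SE a3@(3,1):E a4@(0,3):NE a5@(3,0):SE a6@(2,0):SE a7@(2,0):NW a8@(2,1):NW a9@(4,3):SW
t=3: a0@(1,4):S a1@(1,1):S a2@(3,0):SE a3@(4,2):SE a4@(5,4):NE a5@(4,1):SE a6@(3,1):SE a7@(3,1):SE a8@(1,0):NW a9@(5,2):SW
t=4: a0@(2,4):S a1@(2,1):S a2@(4,1):SE a3@(5,3):SE a4@(4,5):NE a5@(5,2):SE a6@(4,2):SE a7@(4,2):SE a8@(0,5):NW a9@(0,3):SE
t=5: a0@(3,4):S a1@(3,1):S a2@(5,2):SE a3@(0,4):SE a4@(3,0):NE a5@(0,3):SE a6@(5,3):SE a7@(5,3):SE a8@(5,4):NW a9@(1,4):SE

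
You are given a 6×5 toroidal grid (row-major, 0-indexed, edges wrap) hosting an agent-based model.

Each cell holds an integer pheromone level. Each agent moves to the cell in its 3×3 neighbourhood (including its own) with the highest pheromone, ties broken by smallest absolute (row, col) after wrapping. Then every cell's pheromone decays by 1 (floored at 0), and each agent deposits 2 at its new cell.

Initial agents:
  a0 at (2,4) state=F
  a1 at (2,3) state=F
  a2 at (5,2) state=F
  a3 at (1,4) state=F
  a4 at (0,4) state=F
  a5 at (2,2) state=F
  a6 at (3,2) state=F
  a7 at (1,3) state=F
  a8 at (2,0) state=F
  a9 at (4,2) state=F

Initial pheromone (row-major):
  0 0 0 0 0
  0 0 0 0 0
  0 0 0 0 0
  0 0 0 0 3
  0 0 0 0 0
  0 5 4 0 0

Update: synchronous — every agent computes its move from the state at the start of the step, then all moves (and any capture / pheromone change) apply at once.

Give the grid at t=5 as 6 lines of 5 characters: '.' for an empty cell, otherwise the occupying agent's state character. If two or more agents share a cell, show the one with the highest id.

t=1: a0@(3,4) a1@(3,4) a2@(5,1) a3@(0,0) a4@(0,0) a5@(1,1) a6@(2,1) a7@(0,2) a8@(3,4) a9@(5,1) | pheromone: 4 0 2 0 0 / 0 2 0 0 0 / 0 2 0 0 0 / 0 0 0 0 8 / 0 0 0 0 0 / 0 8 3 0 0
t=2: a0@(3,4) a1@(3,4) a2@(5,1) a3@(5,1) a4@(5,1) a5@(0,0) a6@(1,1) a7@(5,1) a8@(3,4) a9@(5,1) | pheromone: 5 0 1 0 0 / 0 3 0 0 0 / 0 1 0 0 0 / 0 0 0 0 13 / 0 0 0 0 0 / 0 17 2 0 0
t=3: a0@(3,4) a1@(3,4) a2@(5,1) a3@(5,1) a4@(5,1) a5@(5,1) a6@(0,0) a7@(5,1) a8@(3,4) a9@(5,1) | pheromone: 6 0 0 0 0 / 0 2 0 0 0 / 0 0 0 0 0 / 0 0 0 0 18 / 0 0 0 0 0 / 0 28 1 0 0
t=4: a0@(3,4) a1@(3,4) a2@(5,1) a3@(5,1) a4@(5,1) a5@(5,1) a6@(5,1) a7@(5,1) a8@(3,4) a9@(5,1) | pheromone: 5 0 0 0 0 / 0 1 0 0 0 / 0 0 0 0 0 / 0 0 0 0 23 / 0 0 0 0 0 / 0 41 0 0 0
t=5: a0@(3,4) a1@(3,4) a2@(5,1) a3@(5,1) a4@(5,1) a5@(5,1) a6@(5,1) a7@(5,1) a8@(3,4) a9@(5,1) | pheromone: 4 0 0 0 0 / 0 0 0 0 0 / 0 0 0 0 0 / 0 0 0 0 28 / 0 0 0 0 0 / 0 54 0 0 0

.....
.....
.....
....F
.....
.F...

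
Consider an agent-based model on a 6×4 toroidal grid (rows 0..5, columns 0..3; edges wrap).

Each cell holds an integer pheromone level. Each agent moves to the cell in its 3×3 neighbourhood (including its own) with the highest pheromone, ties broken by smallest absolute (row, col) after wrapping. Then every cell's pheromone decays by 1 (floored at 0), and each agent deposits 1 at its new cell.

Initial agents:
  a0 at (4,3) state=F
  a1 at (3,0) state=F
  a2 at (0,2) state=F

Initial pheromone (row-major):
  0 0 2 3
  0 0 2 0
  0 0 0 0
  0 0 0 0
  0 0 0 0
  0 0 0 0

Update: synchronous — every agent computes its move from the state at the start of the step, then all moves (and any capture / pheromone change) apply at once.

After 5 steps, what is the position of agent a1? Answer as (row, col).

t=1: a0@(3,0) a1@(2,0) a2@(0,3) | pheromone: 0 0 1 3 / 0 0 1 0 / 1 0 0 0 / 1 0 0 0 / 0 0 0 0 / 0 0 0 0
t=2: a0@(2,0) a1@(2,0) a2@(0,3) | pheromone: 0 0 0 3 / 0 0 0 0 / 2 0 0 0 / 0 0 0 0 / 0 0 0 0 / 0 0 0 0
t=3: a0@(2,0) a1@(2,0) a2@(0,3) | pheromone: 0 0 0 3 / 0 0 0 0 / 3 0 0 0 / 0 0 0 0 / 0 0 0 0 / 0 0 0 0
t=4: a0@(2,0) a1@(2,0) a2@(0,3) | pheromone: 0 0 0 3 / 0 0 0 0 / 4 0 0 0 / 0 0 0 0 / 0 0 0 0 / 0 0 0 0
t=5: a0@(2,0) a1@(2,0) a2@(0,3) | pheromone: 0 0 0 3 / 0 0 0 0 / 5 0 0 0 / 0 0 0 0 / 0 0 0 0 / 0 0 0 0

(2, 0)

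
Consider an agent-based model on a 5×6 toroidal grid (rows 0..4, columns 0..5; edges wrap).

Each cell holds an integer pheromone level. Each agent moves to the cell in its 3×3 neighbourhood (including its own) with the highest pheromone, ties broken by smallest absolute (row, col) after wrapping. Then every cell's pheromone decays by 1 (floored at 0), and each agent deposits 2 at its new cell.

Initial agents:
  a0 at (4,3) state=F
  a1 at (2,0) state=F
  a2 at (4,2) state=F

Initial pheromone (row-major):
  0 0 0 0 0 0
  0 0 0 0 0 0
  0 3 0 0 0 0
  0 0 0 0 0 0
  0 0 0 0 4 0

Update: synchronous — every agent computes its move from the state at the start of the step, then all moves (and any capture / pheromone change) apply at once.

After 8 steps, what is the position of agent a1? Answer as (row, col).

t=1: a0@(4,4) a1@(2,1) a2@(0,1) | pheromone: 0 2 0 0 0 0 / 0 0 0 0 0 0 / 0 4 0 0 0 0 / 0 0 0 0 0 0 / 0 0 0 0 5 0
t=2: a0@(4,4) a1@(2,1) a2@(0,1) | pheromone: 0 3 0 0 0 0 / 0 0 0 0 0 0 / 0 5 0 0 0 0 / 0 0 0 0 0 0 / 0 0 0 0 6 0
t=3: a0@(4,4) a1@(2,1) a2@(0,1) | pheromone: 0 4 0 0 0 0 / 0 0 0 0 0 0 / 0 6 0 0 0 0 / 0 0 0 0 0 0 / 0 0 0 0 7 0
t=4: a0@(4,4) a1@(2,1) a2@(0,1) | pheromone: 0 5 0 0 0 0 / 0 0 0 0 0 0 / 0 7 0 0 0 0 / 0 0 0 0 0 0 / 0 0 0 0 8 0
t=5: a0@(4,4) a1@(2,1) a2@(0,1) | pheromone: 0 6 0 0 0 0 / 0 0 0 0 0 0 / 0 8 0 0 0 0 / 0 0 0 0 0 0 / 0 0 0 0 9 0
t=6: a0@(4,4) a1@(2,1) a2@(0,1) | pheromone: 0 7 0 0 0 0 / 0 0 0 0 0 0 / 0 9 0 0 0 0 / 0 0 0 0 0 0 / 0 0 0 0 10 0
t=7: a0@(4,4) a1@(2,1) a2@(0,1) | pheromone: 0 8 0 0 0 0 / 0 0 0 0 0 0 / 0 10 0 0 0 0 / 0 0 0 0 0 0 / 0 0 0 0 11 0
t=8: a0@(4,4) a1@(2,1) a2@(0,1) | pheromone: 0 9 0 0 0 0 / 0 0 0 0 0 0 / 0 11 0 0 0 0 / 0 0 0 0 0 0 / 0 0 0 0 12 0

(2, 1)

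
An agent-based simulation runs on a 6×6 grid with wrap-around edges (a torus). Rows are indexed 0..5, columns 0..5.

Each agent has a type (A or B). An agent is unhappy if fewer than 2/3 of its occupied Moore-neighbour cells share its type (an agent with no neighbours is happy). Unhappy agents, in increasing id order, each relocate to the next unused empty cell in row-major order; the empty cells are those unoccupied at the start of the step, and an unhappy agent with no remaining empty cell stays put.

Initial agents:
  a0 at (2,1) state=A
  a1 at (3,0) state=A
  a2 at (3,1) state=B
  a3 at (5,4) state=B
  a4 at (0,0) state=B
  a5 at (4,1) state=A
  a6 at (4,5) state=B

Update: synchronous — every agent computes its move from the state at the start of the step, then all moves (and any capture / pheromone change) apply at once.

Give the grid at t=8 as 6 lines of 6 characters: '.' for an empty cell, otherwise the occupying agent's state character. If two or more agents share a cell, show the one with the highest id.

A.BB.A
A.BB..
......
......
......
......

t=1: a0@(0,1):A a1@(0,2):A a2@(0,3):B a3@(5,4):B a4@(0,0):B a5@(0,4):A a6@(0,5):B
t=2: a0@(1,0):A a1@(1,1):A a2@(1,2):B a3@(5,4):B a4@(1,3):B a5@(1,4):A a6@(0,5):B
t=3: a0@(0,0):A a1@(0,1):A a2@(0,2):B a3@(5,4):B a4@(0,3):B a5@(0,4):A a6@(1,5):B
t=4: a0@(0,5):A a1@(1,0):A a2@(1,1):B a3@(1,2):B a4@(0,3):B a5@(1,3):A a6@(1,4):B
t=5: a0@(0,0):A a1@(0,1):A a2@(0,2):B a3@(1,2):B a4@(0,3):B a5@(0,4):A a6@(1,5):B
t=6: a0@(0,5):A a1@(1,0):A a2@(0,2):B a3@(1,2):B a4@(0,3):B a5@(1,1):A a6@(1,3):B
t=7: a0@(0,5):A a1@(1,0):A a2@(0,2):B a3@(1,2):B a4@(0,3):B a5@(0,0):A a6@(1,3):B
t=8: (unchanged — steady state)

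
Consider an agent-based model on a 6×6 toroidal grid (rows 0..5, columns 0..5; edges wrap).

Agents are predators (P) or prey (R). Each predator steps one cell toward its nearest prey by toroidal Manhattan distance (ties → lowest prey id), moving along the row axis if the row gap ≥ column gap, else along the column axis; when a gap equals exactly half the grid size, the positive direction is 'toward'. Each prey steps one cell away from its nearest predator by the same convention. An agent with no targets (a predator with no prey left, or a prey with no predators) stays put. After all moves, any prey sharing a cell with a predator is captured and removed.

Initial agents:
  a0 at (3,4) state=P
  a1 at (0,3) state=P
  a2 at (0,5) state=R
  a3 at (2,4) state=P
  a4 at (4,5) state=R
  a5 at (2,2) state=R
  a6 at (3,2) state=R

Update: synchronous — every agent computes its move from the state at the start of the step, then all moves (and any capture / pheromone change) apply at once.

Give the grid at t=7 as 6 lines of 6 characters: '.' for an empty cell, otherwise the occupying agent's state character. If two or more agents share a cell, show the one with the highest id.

t=1: a0@(4,4):P a1@(0,4):P a2@(0,0):R a3@(2,3):P a4@(5,5):R a5@(2,1):R a6@(3,1):R
t=2: a0@(5,4):P a1@(0,5):P a2@(0,1):R a3@(2,2):P a5@(2,0):R a6@(3,0):R
t=3: a0@(5,5):P a1@(0,0):P a2@(0,2):R a3@(2,1):P a5@(2,5):R a6@(3,5):R
t=4: a0@(4,5):P a1@(0,1):P a2@(0,3):R a3@(2,0):P a5@(2,4):R a6@(2,5):R
t=5: a0@(3,5):P a1@(0,2):P a2@(0,4):R a3@(2,5):P a5@(2,3):R a6@(2,4):R
t=6: a0@(2,5):P a1@(0,3):P a2@(0,5):R a3@(2,4):P a5@(2,2):R a6@(2,3):R
t=7: a0@(1,5):P a1@(0,4):P a2@(5,5):R a3@(2,3):P a5@(2,1):R a6@(2,2):R

....P.
.....P
.RRP..
......
......
.....R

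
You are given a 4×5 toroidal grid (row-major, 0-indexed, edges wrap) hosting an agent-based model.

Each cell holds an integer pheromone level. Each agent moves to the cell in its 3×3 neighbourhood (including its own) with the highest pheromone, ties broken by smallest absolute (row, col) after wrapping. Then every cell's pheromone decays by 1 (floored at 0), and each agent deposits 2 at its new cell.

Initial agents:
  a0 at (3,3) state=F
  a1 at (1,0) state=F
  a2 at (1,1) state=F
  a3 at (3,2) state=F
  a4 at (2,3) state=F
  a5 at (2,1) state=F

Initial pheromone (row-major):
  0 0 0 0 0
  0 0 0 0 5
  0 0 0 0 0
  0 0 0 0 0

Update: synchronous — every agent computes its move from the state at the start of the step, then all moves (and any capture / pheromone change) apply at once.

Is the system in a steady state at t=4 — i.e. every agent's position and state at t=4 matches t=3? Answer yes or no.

t=1: a0@(0,2) a1@(1,4) a2@(0,0) a3@(0,1) a4@(1,4) a5@(1,0) | pheromone: 2 2 2 0 0 / 2 0 0 0 8 / 0 0 0 0 0 / 0 0 0 0 0
t=2: a0@(0,1) a1@(1,4) a2@(1,4) a3@(0,0) a4@(1,4) a5@(1,4) | pheromone: 3 3 1 0 0 / 1 0 0 0 15 / 0 0 0 0 0 / 0 0 0 0 0
t=3: a0@(0,0) a1@(1,4) a2@(1,4) a3@(1,4) a4@(1,4) a5@(1,4) | pheromone: 4 2 0 0 0 / 0 0 0 0 24 / 0 0 0 0 0 / 0 0 0 0 0
t=4: a0@(1,4) a1@(1,4) a2@(1,4) a3@(1,4) a4@(1,4) a5@(1,4) | pheromone: 3 1 0 0 0 / 0 0 0 0 35 / 0 0 0 0 0 / 0 0 0 0 0

no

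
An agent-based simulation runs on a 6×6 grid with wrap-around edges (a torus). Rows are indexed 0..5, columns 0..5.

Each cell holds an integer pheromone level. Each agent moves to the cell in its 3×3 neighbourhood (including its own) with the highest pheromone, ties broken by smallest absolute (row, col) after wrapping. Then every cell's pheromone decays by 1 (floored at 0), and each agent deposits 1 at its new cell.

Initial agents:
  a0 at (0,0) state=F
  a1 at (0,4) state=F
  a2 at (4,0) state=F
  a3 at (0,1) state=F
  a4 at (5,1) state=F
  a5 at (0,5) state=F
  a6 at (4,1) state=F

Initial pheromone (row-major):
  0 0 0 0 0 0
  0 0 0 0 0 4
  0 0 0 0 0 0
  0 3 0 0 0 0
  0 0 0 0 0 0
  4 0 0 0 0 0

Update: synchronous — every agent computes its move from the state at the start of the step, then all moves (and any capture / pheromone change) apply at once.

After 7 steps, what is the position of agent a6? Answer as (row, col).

t=1: a0@(1,5) a1@(1,5) a2@(5,0) a3@(5,0) a4@(5,0) a5@(1,5) a6@(5,0) | pheromone: 0 0 0 0 0 0 / 0 0 0 0 0 6 / 0 0 0 0 0 0 / 0 2 0 0 0 0 / 0 0 0 0 0 0 / 7 0 0 0 0 0
t=2: a0@(1,5) a1@(1,5) a2@(5,0) a3@(5,0) a4@(5,0) a5@(1,5) a6@(5,0) | pheromone: 0 0 0 0 0 0 / 0 0 0 0 0 8 / 0 0 0 0 0 0 / 0 1 0 0 0 0 / 0 0 0 0 0 0 / 10 0 0 0 0 0
t=3: a0@(1,5) a1@(1,5) a2@(5,0) a3@(5,0) a4@(5,0) a5@(1,5) a6@(5,0) | pheromone: 0 0 0 0 0 0 / 0 0 0 0 0 10 / 0 0 0 0 0 0 / 0 0 0 0 0 0 / 0 0 0 0 0 0 / 13 0 0 0 0 0
t=4: a0@(1,5) a1@(1,5) a2@(5,0) a3@(5,0) a4@(5,0) a5@(1,5) a6@(5,0) | pheromone: 0 0 0 0 0 0 / 0 0 0 0 0 12 / 0 0 0 0 0 0 / 0 0 0 0 0 0 / 0 0 0 0 0 0 / 16 0 0 0 0 0
t=5: a0@(1,5) a1@(1,5) a2@(5,0) a3@(5,0) a4@(5,0) a5@(1,5) a6@(5,0) | pheromone: 0 0 0 0 0 0 / 0 0 0 0 0 14 / 0 0 0 0 0 0 / 0 0 0 0 0 0 / 0 0 0 0 0 0 / 19 0 0 0 0 0
t=6: a0@(1,5) a1@(1,5) a2@(5,0) a3@(5,0) a4@(5,0) a5@(1,5) a6@(5,0) | pheromone: 0 0 0 0 0 0 / 0 0 0 0 0 16 / 0 0 0 0 0 0 / 0 0 0 0 0 0 / 0 0 0 0 0 0 / 22 0 0 0 0 0
t=7: a0@(1,5) a1@(1,5) a2@(5,0) a3@(5,0) a4@(5,0) a5@(1,5) a6@(5,0) | pheromone: 0 0 0 0 0 0 / 0 0 0 0 0 18 / 0 0 0 0 0 0 / 0 0 0 0 0 0 / 0 0 0 0 0 0 / 25 0 0 0 0 0

(5, 0)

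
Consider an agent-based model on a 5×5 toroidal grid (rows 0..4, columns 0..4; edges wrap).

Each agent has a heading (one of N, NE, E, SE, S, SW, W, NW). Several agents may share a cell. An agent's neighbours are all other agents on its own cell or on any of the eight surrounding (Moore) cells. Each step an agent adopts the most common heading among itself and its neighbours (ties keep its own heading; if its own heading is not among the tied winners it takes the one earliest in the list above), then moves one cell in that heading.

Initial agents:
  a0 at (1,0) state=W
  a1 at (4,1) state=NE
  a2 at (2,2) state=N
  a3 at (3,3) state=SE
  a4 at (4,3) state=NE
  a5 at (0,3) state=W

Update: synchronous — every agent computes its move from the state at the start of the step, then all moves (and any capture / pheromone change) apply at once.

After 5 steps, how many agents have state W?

t=1: a0@(1,4):W a1@(3,2):NE a2@(1,2):N a3@(4,4):SE a4@(3,4):NE a5@(0,2):W
t=2: a0@(1,3):W a1@(2,3):NE a2@(0,2):N a3@(0,0):SE a4@(2,0):NE a5@(0,1):W
t=3: a0@(1,2):W a1@(1,4):NE a2@(0,1):W a3@(1,1):SE a4@(1,1):NE a5@(0,0):W
t=4: a0@(1,1):W a1@(0,0):NE a2@(0,0):W a3@(1,0):W a4@(1,0):W a5@(0,4):W
t=5: a0@(1,0):W a1@(0,4):W a2@(0,4):W a3@(1,4):W a4@(1,4):W a5@(0,3):W

6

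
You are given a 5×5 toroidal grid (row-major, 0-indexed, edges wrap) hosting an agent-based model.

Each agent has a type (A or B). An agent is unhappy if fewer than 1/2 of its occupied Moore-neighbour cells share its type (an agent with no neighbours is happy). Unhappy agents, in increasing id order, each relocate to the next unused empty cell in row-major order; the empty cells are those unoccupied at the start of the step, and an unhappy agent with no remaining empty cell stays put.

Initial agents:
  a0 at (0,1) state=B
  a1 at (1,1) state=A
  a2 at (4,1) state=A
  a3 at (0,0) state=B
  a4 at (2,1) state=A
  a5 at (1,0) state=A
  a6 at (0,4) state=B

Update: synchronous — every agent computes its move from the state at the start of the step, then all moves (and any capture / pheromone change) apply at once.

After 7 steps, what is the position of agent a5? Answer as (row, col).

(2, 0)

t=1: a0@(0,2):B a1@(1,1):A a2@(0,3):A a3@(1,2):B a4@(2,1):A a5@(1,3):A a6@(0,4):B
t=2: a0@(0,0):B a1@(0,1):A a2@(1,0):A a3@(1,4):B a4@(2,1):A a5@(2,0):A a6@(2,2):B
t=3: a0@(0,2):B a1@(0,1):A a2@(1,0):A a3@(0,3):B a4@(2,1):A a5@(2,0):A a6@(0,4):B
t=4: (unchanged — steady state)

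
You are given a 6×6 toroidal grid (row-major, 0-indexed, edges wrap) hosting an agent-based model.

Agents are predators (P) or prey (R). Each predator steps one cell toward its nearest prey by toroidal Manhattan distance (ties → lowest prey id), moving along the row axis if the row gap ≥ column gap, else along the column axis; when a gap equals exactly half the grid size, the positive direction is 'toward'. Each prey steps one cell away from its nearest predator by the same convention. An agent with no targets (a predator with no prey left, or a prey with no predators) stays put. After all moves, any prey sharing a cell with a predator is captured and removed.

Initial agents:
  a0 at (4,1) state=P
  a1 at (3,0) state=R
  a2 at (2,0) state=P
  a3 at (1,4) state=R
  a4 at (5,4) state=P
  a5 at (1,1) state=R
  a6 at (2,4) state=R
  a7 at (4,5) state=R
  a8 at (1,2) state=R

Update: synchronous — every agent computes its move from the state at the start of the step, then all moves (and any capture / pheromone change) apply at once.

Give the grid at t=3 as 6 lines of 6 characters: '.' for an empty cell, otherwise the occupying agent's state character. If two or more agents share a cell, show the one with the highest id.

RR....
......
....P.
...RR.
....R.
PP....

t=1: a0@(3,1):P a1@(4,0):R a2@(3,0):P a3@(2,4):R a4@(0,4):P a5@(0,1):R a6@(2,3):R a7@(4,4):R a8@(1,3):R
t=2: a0@(4,1):P a1@(5,0):R a2@(4,0):P a3@(3,4):R a4@(1,4):P a5@(5,1):R a6@(2,4):R a7@(3,4):R a8@(2,3):R
t=3: a0@(5,1):P a1@(0,0):R a2@(5,0):P a3@(4,4):R a4@(2,4):P a5@(0,1):R a6@(3,4):R a7@(4,4):R a8@(3,3):R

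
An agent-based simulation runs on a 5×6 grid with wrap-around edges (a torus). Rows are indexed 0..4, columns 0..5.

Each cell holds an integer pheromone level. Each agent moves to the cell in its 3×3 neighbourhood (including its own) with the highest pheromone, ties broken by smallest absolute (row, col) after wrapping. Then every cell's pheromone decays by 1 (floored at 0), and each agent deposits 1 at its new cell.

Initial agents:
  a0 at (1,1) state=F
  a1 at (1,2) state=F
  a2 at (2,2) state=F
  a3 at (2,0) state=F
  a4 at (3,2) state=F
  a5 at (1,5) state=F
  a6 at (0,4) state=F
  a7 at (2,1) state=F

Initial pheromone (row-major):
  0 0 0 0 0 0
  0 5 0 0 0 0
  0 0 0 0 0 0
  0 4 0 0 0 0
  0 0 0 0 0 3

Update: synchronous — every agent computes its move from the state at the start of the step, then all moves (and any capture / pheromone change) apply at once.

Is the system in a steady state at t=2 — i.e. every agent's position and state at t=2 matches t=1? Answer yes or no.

t=1: a0@(1,1) a1@(1,1) a2@(1,1) a3@(1,1) a4@(3,1) a5@(0,0) a6@(4,5) a7@(1,1) | pheromone: 1 0 0 0 0 0 / 0 9 0 0 0 0 / 0 0 0 0 0 0 / 0 4 0 0 0 0 / 0 0 0 0 0 3
t=2: a0@(1,1) a1@(1,1) a2@(1,1) a3@(1,1) a4@(3,1) a5@(1,1) a6@(4,5) a7@(1,1) | pheromone: 0 0 0 0 0 0 / 0 14 0 0 0 0 / 0 0 0 0 0 0 / 0 4 0 0 0 0 / 0 0 0 0 0 3

no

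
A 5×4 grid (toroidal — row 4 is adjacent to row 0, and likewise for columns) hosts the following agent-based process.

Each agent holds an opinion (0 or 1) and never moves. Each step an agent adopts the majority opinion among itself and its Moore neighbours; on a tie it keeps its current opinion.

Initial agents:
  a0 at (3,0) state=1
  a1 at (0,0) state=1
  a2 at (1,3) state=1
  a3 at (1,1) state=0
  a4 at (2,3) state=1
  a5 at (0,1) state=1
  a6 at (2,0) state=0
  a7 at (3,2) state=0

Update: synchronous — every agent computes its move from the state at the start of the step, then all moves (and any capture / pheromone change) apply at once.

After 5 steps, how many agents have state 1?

t=1: a0@(3,0):1 a1@(0,0):1 a2@(1,3):1 a3@(1,1):0 a4@(2,3):1 a5@(0,1):1 a6@(2,0):1 a7@(3,2):0
t=2: a0@(3,0):1 a1@(0,0):1 a2@(1,3):1 a3@(1,1):1 a4@(2,3):1 a5@(0,1):1 a6@(2,0):1 a7@(3,2):0
t=3: (unchanged — steady state)

7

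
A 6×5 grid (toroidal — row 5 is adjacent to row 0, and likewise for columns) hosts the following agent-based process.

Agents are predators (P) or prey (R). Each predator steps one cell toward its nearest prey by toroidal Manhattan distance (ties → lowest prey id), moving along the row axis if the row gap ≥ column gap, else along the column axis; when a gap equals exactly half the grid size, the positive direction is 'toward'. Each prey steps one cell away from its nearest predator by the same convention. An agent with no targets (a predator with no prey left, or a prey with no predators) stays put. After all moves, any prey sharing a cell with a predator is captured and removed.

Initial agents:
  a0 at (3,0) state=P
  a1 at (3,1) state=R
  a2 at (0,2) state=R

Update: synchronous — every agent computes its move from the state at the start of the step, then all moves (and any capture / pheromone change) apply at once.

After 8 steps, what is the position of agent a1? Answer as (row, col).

t=1: a0@(3,1):P a1@(3,2):R a2@(5,2):R
t=2: a0@(3,2):P a1@(3,3):R a2@(0,2):R
t=3: a0@(3,3):P a1@(3,4):R a2@(5,2):R
t=4: a0@(3,4):P a1@(3,0):R a2@(0,2):R
t=5: a0@(3,0):P a1@(3,1):R a2@(5,2):R
t=6: a0@(3,1):P a1@(3,2):R a2@(0,2):R
t=7: a0@(3,2):P a1@(3,3):R a2@(5,2):R
t=8: a0@(3,3):P a1@(3,4):R a2@(0,2):R

(3, 4)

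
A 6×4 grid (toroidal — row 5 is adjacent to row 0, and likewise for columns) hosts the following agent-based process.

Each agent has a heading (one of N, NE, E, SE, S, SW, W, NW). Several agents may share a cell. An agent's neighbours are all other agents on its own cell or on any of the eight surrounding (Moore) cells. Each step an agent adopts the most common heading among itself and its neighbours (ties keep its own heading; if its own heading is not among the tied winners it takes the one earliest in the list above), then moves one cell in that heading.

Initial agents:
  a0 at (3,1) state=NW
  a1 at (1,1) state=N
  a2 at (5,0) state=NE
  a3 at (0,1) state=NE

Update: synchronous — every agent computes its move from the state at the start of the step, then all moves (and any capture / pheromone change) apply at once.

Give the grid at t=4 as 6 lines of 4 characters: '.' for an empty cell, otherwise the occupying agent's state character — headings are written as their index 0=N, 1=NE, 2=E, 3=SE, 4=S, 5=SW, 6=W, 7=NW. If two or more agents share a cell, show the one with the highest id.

....
1...
.1..
.0..
....
.7..

t=1: a0@(2,0):NW a1@(0,1):N a2@(4,1):NE a3@(5,2):NE
t=2: a0@(1,3):NW a1@(5,1):N a2@(3,2):NE a3@(4,3):NE
t=3: a0@(0,2):NW a1@(4,1):N a2@(2,3):NE a3@(3,0):NE
t=4: a0@(5,1):NW a1@(3,1):N a2@(1,0):NE a3@(2,1):NE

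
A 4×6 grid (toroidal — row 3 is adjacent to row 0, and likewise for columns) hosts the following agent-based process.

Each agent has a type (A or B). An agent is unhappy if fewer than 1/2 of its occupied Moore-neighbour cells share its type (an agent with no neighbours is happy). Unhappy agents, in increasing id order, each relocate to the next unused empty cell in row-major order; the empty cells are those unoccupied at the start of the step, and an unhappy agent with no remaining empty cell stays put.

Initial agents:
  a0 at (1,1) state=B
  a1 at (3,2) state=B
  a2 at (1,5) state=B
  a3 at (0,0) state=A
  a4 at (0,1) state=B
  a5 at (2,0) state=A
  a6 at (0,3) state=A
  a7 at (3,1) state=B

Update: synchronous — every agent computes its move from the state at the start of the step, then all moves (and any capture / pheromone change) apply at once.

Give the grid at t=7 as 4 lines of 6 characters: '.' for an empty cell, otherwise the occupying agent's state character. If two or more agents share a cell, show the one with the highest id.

t=1: a0@(0,2):B a1@(3,2):B a2@(0,4):B a3@(0,5):A a4@(0,1):B a5@(1,0):A a6@(1,2):A a7@(3,1):B
t=2: a0@(0,2):B a1@(3,2):B a2@(0,0):B a3@(0,5):A a4@(0,1):B a5@(1,0):A a6@(0,3):A a7@(3,1):B
t=3: a0@(0,2):B a1@(3,2):B a2@(0,0):B a3@(0,5):A a4@(0,1):B a5@(0,4):A a6@(1,1):A a7@(3,1):B
t=4: a0@(0,2):B a1@(3,2):B a2@(0,0):B a3@(0,5):A a4@(0,1):B a5@(0,4):A a6@(0,3):A a7@(3,1):B
t=5: a0@(0,2):B a1@(3,2):B a2@(0,0):B a3@(0,5):A a4@(0,1):B a5@(0,4):A a6@(1,0):A a7@(3,1):B
t=6: a0@(0,2):B a1@(3,2):B a2@(0,0):B a3@(0,5):A a4@(0,1):B a5@(0,4):A a6@(0,3):A a7@(3,1):B
t=7: a0@(0,2):B a1@(3,2):B a2@(0,0):B a3@(0,5):A a4@(0,1):B a5@(0,4):A a6@(1,0):A a7@(3,1):B

BBB.AA
A.....
......
.BB...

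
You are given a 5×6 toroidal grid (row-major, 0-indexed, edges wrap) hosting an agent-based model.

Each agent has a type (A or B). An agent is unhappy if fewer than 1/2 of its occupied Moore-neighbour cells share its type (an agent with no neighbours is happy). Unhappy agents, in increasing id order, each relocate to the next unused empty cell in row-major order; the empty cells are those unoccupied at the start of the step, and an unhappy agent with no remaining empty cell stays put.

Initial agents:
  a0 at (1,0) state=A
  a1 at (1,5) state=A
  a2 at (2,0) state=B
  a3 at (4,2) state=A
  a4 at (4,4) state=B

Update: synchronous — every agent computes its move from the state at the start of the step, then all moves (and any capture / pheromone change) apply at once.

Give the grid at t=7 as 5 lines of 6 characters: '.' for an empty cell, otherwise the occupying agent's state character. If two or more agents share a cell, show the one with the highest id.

t=1: a0@(1,0):A a1@(1,5):A a2@(0,0):B a3@(4,2):A a4@(4,4):B
t=2: a0@(1,0):A a1@(1,5):A a2@(0,1):B a3@(4,2):A a4@(4,4):B
t=3: a0@(1,0):A a1@(1,5):A a2@(0,0):B a3@(0,2):A a4@(4,4):B
t=4: a0@(1,0):A a1@(1,5):A a2@(0,1):B a3@(0,2):A a4@(4,4):B
t=5: a0@(1,0):A a1@(1,5):A a2@(0,0):B a3@(0,3):A a4@(4,4):B
t=6: a0@(1,0):A a1@(1,5):A a2@(0,1):B a3@(0,2):A a4@(0,4):B
t=7: a0@(1,0):A a1@(1,5):A a2@(0,0):B a3@(0,3):A a4@(0,5):B

B..A.B
A....A
......
......
......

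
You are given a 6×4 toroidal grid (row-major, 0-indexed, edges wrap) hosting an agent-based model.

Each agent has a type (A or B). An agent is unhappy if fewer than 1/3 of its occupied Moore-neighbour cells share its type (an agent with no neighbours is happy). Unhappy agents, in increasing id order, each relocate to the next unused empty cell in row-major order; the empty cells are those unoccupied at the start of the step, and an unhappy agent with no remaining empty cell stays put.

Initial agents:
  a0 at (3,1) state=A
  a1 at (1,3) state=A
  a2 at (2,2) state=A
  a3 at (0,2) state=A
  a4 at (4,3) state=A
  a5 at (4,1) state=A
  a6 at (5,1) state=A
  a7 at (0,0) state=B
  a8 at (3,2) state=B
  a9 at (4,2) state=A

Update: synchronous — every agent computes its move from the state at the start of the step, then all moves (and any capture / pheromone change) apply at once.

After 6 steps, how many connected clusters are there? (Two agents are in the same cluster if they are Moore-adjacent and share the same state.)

t=1: a0@(3,1):A a1@(1,3):A a2@(2,2):A a3@(0,2):A a4@(4,3):A a5@(4,1):A a6@(5,1):A a7@(0,1):B a8@(0,3):B a9@(4,2):A
t=2: a0@(3,1):A a1@(1,3):A a2@(2,2):A a3@(0,2):A a4@(4,3):A a5@(4,1):A a6@(5,1):A a7@(0,0):B a8@(1,0):B a9@(4,2):A
t=3: (unchanged — steady state)

2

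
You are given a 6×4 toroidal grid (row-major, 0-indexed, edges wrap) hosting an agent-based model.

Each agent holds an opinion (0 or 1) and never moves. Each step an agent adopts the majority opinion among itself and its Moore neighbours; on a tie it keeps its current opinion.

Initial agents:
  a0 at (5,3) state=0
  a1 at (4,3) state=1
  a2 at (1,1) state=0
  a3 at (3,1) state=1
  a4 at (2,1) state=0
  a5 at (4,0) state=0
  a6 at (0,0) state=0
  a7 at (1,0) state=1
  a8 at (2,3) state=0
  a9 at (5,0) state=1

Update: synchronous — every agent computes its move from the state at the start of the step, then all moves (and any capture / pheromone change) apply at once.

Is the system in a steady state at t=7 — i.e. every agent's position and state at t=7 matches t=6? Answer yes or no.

t=1: a0@(5,3):0 a1@(4,3):1 a2@(1,1):0 a3@(3,1):0 a4@(2,1):0 a5@(4,0):1 a6@(0,0):0 a7@(1,0):0 a8@(2,3):0 a9@(5,0):0
t=2: a0@(5,3):0 a1@(4,3):1 a2@(1,1):0 a3@(3,1):0 a4@(2,1):0 a5@(4,0):0 a6@(0,0):0 a7@(1,0):0 a8@(2,3):0 a9@(5,0):0
t=3: a0@(5,3):0 a1@(4,3):0 a2@(1,1):0 a3@(3,1):0 a4@(2,1):0 a5@(4,0):0 a6@(0,0):0 a7@(1,0):0 a8@(2,3):0 a9@(5,0):0
t=4: (unchanged — steady state)

yes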